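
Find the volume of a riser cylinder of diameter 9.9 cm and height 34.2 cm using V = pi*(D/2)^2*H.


Formula: V = pi * (D/2)^2 * H  (cylinder volume)
Radius = D/2 = 9.9/2 = 4.95 cm
V = pi * 4.95^2 * 34.2 = 2632.6091 cm^3


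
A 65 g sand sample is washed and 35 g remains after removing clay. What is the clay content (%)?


Formula: Clay% = (W_total - W_washed) / W_total * 100
Clay mass = 65 - 35 = 30 g
Clay% = 30 / 65 * 100 = 46.1538%


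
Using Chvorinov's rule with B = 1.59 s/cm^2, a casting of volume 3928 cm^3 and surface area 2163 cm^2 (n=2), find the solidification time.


Formula: t_s = B * (V/A)^n  (Chvorinov's rule, n=2)
Modulus M = V/A = 3928/2163 = 1.815996 cm
M^2 = 1.815996^2 = 3.297841 cm^2
t_s = 1.59 * 3.297841 = 5.2436 s


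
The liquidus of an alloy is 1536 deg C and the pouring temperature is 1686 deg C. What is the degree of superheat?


Formula: Superheat = T_pour - T_melt
Superheat = 1686 - 1536 = 150 deg C

Final answer: 150 deg C


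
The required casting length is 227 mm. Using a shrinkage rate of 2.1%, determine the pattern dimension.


Formula: L_pattern = L_casting * (1 + shrinkage_rate/100)
Shrinkage factor = 1 + 2.1/100 = 1.021
L_pattern = 227 mm * 1.021 = 231.7670 mm

231.7670 mm


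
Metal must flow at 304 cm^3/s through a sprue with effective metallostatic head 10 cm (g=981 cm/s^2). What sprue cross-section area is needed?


Formula: v = sqrt(2*g*h), A = Q/v
Velocity: v = sqrt(2 * 981 * 10) = sqrt(19620) = 140.0714 cm/s
Sprue area: A = Q / v = 304 / 140.0714 = 2.1703 cm^2

Final answer: 2.1703 cm^2


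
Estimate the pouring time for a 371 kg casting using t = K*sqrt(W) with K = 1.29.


Formula: t = K * sqrt(W)
sqrt(W) = sqrt(371) = 19.26136
t = 1.29 * 19.26136 = 24.8472 s

24.8472 s


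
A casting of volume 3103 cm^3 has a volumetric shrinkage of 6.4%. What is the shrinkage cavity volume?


Formula: V_shrink = V_casting * shrinkage_pct / 100
V_shrink = 3103 cm^3 * 6.4 / 100 = 198.5920 cm^3

Final answer: 198.5920 cm^3


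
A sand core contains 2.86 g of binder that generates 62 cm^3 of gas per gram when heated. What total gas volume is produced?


Formula: V_gas = W_binder * gas_evolution_rate
V = 2.86 g * 62 cm^3/g = 177.3200 cm^3

Answer: 177.3200 cm^3


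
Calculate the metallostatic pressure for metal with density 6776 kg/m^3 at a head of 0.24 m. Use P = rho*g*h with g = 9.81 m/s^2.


Formula: P = rho * g * h
rho * g = 6776 * 9.81 = 66472.56 N/m^3
P = 66472.56 * 0.24 = 15953.4144 Pa

Answer: 15953.4144 Pa


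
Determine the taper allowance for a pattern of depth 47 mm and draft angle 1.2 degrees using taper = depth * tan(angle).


Formula: taper = depth * tan(draft_angle)
tan(1.2 deg) = 0.0209470
taper = 47 mm * 0.0209470 = 0.9845 mm

Answer: 0.9845 mm


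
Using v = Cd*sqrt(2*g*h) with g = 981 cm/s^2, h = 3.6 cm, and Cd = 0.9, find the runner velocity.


Formula: v = Cd * sqrt(2 * g * h)  (Torricelli with discharge coefficient)
2*g*h = 2 * 981 * 3.6 = 7063.2 cm^2/s^2
sqrt(7063.2) = 84.04285 cm/s
v = 0.9 * 84.04285 = 75.6386 cm/s

75.6386 cm/s


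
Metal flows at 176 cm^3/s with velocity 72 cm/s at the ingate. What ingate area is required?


Formula: A_ingate = Q / v  (continuity equation)
A = 176 cm^3/s / 72 cm/s = 2.4444 cm^2

Answer: 2.4444 cm^2


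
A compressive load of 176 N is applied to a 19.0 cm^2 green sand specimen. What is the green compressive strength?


Formula: Compressive Strength = Force / Area
Strength = 176 N / 19.0 cm^2 = 9.2632 N/cm^2


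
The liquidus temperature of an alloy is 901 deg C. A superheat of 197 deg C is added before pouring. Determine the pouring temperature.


Formula: T_pour = T_melt + Superheat
T_pour = 901 + 197 = 1098 deg C

Answer: 1098 deg C


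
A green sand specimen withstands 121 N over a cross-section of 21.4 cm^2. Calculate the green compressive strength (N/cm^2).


Formula: Compressive Strength = Force / Area
Strength = 121 N / 21.4 cm^2 = 5.6542 N/cm^2

5.6542 N/cm^2


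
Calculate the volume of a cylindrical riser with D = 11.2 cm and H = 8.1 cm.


Formula: V = pi * (D/2)^2 * H  (cylinder volume)
Radius = D/2 = 11.2/2 = 5.6 cm
V = pi * 5.6^2 * 8.1 = 798.0148 cm^3

Answer: 798.0148 cm^3


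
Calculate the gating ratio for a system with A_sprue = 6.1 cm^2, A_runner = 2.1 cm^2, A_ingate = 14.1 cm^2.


Sprue:Runner:Ingate = 1 : 2.1/6.1 : 14.1/6.1 = 1:0.34:2.31

Final answer: 1:0.34:2.31


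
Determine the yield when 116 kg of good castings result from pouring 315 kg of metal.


Formula: Casting Yield = (W_good / W_total) * 100
Yield = (116 kg / 315 kg) * 100 = 36.8254%

Final answer: 36.8254%


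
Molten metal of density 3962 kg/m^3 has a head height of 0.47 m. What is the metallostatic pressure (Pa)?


Formula: P = rho * g * h
rho * g = 3962 * 9.81 = 38867.22 N/m^3
P = 38867.22 * 0.47 = 18267.5934 Pa

18267.5934 Pa


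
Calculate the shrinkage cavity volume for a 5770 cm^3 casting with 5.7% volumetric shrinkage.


Formula: V_shrink = V_casting * shrinkage_pct / 100
V_shrink = 5770 cm^3 * 5.7 / 100 = 328.8900 cm^3

328.8900 cm^3


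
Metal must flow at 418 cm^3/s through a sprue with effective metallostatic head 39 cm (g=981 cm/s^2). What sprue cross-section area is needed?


Formula: v = sqrt(2*g*h), A = Q/v
Velocity: v = sqrt(2 * 981 * 39) = sqrt(76518) = 276.6189 cm/s
Sprue area: A = Q / v = 418 / 276.6189 = 1.5111 cm^2


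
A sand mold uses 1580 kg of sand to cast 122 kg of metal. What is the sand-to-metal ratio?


Formula: Sand-to-Metal Ratio = W_sand / W_metal
Ratio = 1580 kg / 122 kg = 12.9508

12.9508


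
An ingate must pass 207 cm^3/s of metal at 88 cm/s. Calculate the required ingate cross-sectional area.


Formula: A_ingate = Q / v  (continuity equation)
A = 207 cm^3/s / 88 cm/s = 2.3523 cm^2

2.3523 cm^2


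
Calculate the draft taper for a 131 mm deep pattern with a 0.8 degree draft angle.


Formula: taper = depth * tan(draft_angle)
tan(0.8 deg) = 0.0139635
taper = 131 mm * 0.0139635 = 1.8292 mm

Answer: 1.8292 mm


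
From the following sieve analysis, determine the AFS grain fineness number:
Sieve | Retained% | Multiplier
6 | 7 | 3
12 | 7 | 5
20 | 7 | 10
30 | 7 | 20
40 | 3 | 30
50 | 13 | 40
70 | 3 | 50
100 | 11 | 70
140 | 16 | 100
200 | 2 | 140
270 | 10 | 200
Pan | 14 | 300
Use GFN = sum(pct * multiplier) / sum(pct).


Formula: GFN = sum(pct * multiplier) / sum(pct)
sum(pct * multiplier) = 9876
sum(pct) = 100
GFN = 9876 / 100 = 98.76

Answer: 98.76


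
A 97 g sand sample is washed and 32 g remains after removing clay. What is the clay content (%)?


Formula: Clay% = (W_total - W_washed) / W_total * 100
Clay mass = 97 - 32 = 65 g
Clay% = 65 / 97 * 100 = 67.0103%


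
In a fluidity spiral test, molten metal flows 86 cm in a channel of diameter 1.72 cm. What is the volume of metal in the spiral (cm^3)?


Formula: V = pi * (d/2)^2 * L  (cylinder volume)
Radius = 1.72/2 = 0.86 cm
V = pi * 0.86^2 * 86 = 199.8229 cm^3

Answer: 199.8229 cm^3


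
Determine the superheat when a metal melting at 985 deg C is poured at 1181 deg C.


Formula: Superheat = T_pour - T_melt
Superheat = 1181 - 985 = 196 deg C

Answer: 196 deg C


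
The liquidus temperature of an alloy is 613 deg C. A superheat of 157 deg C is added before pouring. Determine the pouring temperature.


Formula: T_pour = T_melt + Superheat
T_pour = 613 + 157 = 770 deg C

Answer: 770 deg C


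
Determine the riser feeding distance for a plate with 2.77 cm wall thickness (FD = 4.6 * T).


Formula: FD = 4.6 * T  (riser feeding-distance rule)
FD = 4.6 * 2.77 cm = 12.7420 cm

Final answer: 12.7420 cm


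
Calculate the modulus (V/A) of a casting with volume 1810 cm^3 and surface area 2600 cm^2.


Formula: Casting Modulus M = V / A
M = 1810 cm^3 / 2600 cm^2 = 0.6962 cm

0.6962 cm


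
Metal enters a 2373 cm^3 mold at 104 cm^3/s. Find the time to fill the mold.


Formula: t_fill = V_mold / Q_flow
t = 2373 cm^3 / 104 cm^3/s = 22.8173 s

Final answer: 22.8173 s


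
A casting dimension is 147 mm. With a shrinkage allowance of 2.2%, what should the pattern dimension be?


Formula: L_pattern = L_casting * (1 + shrinkage_rate/100)
Shrinkage factor = 1 + 2.2/100 = 1.022
L_pattern = 147 mm * 1.022 = 150.2340 mm

Answer: 150.2340 mm


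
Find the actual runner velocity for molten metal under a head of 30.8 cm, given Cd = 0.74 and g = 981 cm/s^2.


Formula: v = Cd * sqrt(2 * g * h)  (Torricelli with discharge coefficient)
2*g*h = 2 * 981 * 30.8 = 60429.6 cm^2/s^2
sqrt(60429.6) = 245.82433 cm/s
v = 0.74 * 245.82433 = 181.9100 cm/s

Final answer: 181.9100 cm/s


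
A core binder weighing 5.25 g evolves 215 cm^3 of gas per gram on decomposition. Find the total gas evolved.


Formula: V_gas = W_binder * gas_evolution_rate
V = 5.25 g * 215 cm^3/g = 1128.7500 cm^3

1128.7500 cm^3


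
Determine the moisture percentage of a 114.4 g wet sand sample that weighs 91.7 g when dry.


Formula: MC = (W_wet - W_dry) / W_wet * 100
Water mass = 114.4 - 91.7 = 22.7 g
MC = 22.7 / 114.4 * 100 = 19.8427%

Final answer: 19.8427%


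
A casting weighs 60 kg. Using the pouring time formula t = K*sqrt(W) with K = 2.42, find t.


Formula: t = K * sqrt(W)
sqrt(W) = sqrt(60) = 7.74597
t = 2.42 * 7.74597 = 18.7452 s

Answer: 18.7452 s


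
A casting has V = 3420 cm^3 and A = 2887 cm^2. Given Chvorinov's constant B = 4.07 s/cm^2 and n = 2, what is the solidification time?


Formula: t_s = B * (V/A)^n  (Chvorinov's rule, n=2)
Modulus M = V/A = 3420/2887 = 1.184621 cm
M^2 = 1.184621^2 = 1.403327 cm^2
t_s = 4.07 * 1.403327 = 5.7115 s

5.7115 s


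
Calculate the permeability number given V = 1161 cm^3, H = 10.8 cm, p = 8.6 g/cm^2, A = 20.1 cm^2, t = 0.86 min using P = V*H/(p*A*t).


Formula: Permeability Number P = (V * H) / (p * A * t)
Numerator: V * H = 1161 * 10.8 = 12538.8
Denominator: p * A * t = 8.6 * 20.1 * 0.86 = 148.6596
P = 12538.8 / 148.6596 = 84.3457

Answer: 84.3457


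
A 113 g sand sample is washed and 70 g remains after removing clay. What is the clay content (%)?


Formula: Clay% = (W_total - W_washed) / W_total * 100
Clay mass = 113 - 70 = 43 g
Clay% = 43 / 113 * 100 = 38.0531%

38.0531%


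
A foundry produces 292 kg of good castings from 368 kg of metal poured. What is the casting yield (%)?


Formula: Casting Yield = (W_good / W_total) * 100
Yield = (292 kg / 368 kg) * 100 = 79.3478%

79.3478%


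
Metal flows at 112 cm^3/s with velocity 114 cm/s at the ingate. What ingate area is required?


Formula: A_ingate = Q / v  (continuity equation)
A = 112 cm^3/s / 114 cm/s = 0.9825 cm^2

Final answer: 0.9825 cm^2


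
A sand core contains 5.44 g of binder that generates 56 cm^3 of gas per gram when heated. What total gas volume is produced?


Formula: V_gas = W_binder * gas_evolution_rate
V = 5.44 g * 56 cm^3/g = 304.6400 cm^3

Answer: 304.6400 cm^3


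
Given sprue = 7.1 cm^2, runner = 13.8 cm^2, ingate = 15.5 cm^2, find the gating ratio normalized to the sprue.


Sprue:Runner:Ingate = 1 : 13.8/7.1 : 15.5/7.1 = 1:1.94:2.18


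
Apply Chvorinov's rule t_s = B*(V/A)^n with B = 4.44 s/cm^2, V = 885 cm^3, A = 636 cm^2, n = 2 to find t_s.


Formula: t_s = B * (V/A)^n  (Chvorinov's rule, n=2)
Modulus M = V/A = 885/636 = 1.391509 cm
M^2 = 1.391509^2 = 1.936297 cm^2
t_s = 4.44 * 1.936297 = 8.5972 s


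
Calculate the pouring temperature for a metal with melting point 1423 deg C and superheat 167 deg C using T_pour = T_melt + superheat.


Formula: T_pour = T_melt + Superheat
T_pour = 1423 + 167 = 1590 deg C


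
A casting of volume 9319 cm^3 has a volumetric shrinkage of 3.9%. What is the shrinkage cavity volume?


Formula: V_shrink = V_casting * shrinkage_pct / 100
V_shrink = 9319 cm^3 * 3.9 / 100 = 363.4410 cm^3

Answer: 363.4410 cm^3


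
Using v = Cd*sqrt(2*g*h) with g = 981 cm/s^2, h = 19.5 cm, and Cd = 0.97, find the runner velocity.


Formula: v = Cd * sqrt(2 * g * h)  (Torricelli with discharge coefficient)
2*g*h = 2 * 981 * 19.5 = 38259.0 cm^2/s^2
sqrt(38259.0) = 195.59908 cm/s
v = 0.97 * 195.59908 = 189.7311 cm/s


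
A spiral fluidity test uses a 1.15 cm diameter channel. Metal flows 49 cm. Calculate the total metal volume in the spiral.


Formula: V = pi * (d/2)^2 * L  (cylinder volume)
Radius = 1.15/2 = 0.575 cm
V = pi * 0.575^2 * 49 = 50.8958 cm^3

Final answer: 50.8958 cm^3


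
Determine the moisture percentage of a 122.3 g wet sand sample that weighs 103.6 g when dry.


Formula: MC = (W_wet - W_dry) / W_wet * 100
Water mass = 122.3 - 103.6 = 18.7 g
MC = 18.7 / 122.3 * 100 = 15.2903%


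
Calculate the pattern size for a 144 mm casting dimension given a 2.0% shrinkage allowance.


Formula: L_pattern = L_casting * (1 + shrinkage_rate/100)
Shrinkage factor = 1 + 2.0/100 = 1.02
L_pattern = 144 mm * 1.02 = 146.8800 mm

146.8800 mm


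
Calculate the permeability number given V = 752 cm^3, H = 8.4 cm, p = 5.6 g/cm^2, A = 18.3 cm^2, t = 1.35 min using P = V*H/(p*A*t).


Formula: Permeability Number P = (V * H) / (p * A * t)
Numerator: V * H = 752 * 8.4 = 6316.8
Denominator: p * A * t = 5.6 * 18.3 * 1.35 = 138.348
P = 6316.8 / 138.348 = 45.6588

Final answer: 45.6588


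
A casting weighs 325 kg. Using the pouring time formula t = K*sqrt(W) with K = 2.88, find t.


Formula: t = K * sqrt(W)
sqrt(W) = sqrt(325) = 18.02776
t = 2.88 * 18.02776 = 51.9199 s

Final answer: 51.9199 s


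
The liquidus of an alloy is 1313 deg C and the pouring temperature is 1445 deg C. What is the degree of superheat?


Formula: Superheat = T_pour - T_melt
Superheat = 1445 - 1313 = 132 deg C


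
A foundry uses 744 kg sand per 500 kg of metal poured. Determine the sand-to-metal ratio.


Formula: Sand-to-Metal Ratio = W_sand / W_metal
Ratio = 744 kg / 500 kg = 1.4880

Answer: 1.4880


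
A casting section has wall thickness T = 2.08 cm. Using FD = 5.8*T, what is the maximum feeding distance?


Formula: FD = 5.8 * T  (riser feeding-distance rule)
FD = 5.8 * 2.08 cm = 12.0640 cm

Answer: 12.0640 cm


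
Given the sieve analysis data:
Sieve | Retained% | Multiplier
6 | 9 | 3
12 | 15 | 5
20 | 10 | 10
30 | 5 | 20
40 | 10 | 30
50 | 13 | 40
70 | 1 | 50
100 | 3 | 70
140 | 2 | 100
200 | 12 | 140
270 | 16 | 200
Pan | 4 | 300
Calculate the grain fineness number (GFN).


Formula: GFN = sum(pct * multiplier) / sum(pct)
sum(pct * multiplier) = 7662
sum(pct) = 100
GFN = 7662 / 100 = 76.62


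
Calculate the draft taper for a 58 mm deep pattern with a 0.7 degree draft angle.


Formula: taper = depth * tan(draft_angle)
tan(0.7 deg) = 0.0122179
taper = 58 mm * 0.0122179 = 0.7086 mm


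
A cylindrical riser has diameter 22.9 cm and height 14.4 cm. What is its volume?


Formula: V = pi * (D/2)^2 * H  (cylinder volume)
Radius = D/2 = 22.9/2 = 11.45 cm
V = pi * 11.45^2 * 14.4 = 5930.9374 cm^3

Answer: 5930.9374 cm^3


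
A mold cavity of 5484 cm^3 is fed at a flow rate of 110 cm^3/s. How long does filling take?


Formula: t_fill = V_mold / Q_flow
t = 5484 cm^3 / 110 cm^3/s = 49.8545 s

49.8545 s


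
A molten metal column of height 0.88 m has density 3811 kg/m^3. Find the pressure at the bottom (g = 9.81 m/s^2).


Formula: P = rho * g * h
rho * g = 3811 * 9.81 = 37385.91 N/m^3
P = 37385.91 * 0.88 = 32899.6008 Pa

32899.6008 Pa


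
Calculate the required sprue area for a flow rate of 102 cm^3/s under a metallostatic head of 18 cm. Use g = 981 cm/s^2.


Formula: v = sqrt(2*g*h), A = Q/v
Velocity: v = sqrt(2 * 981 * 18) = sqrt(35316) = 187.9255 cm/s
Sprue area: A = Q / v = 102 / 187.9255 = 0.5428 cm^2

Answer: 0.5428 cm^2


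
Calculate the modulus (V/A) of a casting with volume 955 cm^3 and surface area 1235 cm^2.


Formula: Casting Modulus M = V / A
M = 955 cm^3 / 1235 cm^2 = 0.7733 cm

0.7733 cm


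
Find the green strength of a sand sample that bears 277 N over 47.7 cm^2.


Formula: Compressive Strength = Force / Area
Strength = 277 N / 47.7 cm^2 = 5.8071 N/cm^2

5.8071 N/cm^2


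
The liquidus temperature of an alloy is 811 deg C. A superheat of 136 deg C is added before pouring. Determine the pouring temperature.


Formula: T_pour = T_melt + Superheat
T_pour = 811 + 136 = 947 deg C

947 deg C


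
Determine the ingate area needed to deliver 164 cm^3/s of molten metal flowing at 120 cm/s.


Formula: A_ingate = Q / v  (continuity equation)
A = 164 cm^3/s / 120 cm/s = 1.3667 cm^2

1.3667 cm^2


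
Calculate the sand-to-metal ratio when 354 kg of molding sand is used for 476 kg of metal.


Formula: Sand-to-Metal Ratio = W_sand / W_metal
Ratio = 354 kg / 476 kg = 0.7437


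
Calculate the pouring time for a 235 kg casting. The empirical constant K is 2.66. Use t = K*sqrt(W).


Formula: t = K * sqrt(W)
sqrt(W) = sqrt(235) = 15.32971
t = 2.66 * 15.32971 = 40.7770 s


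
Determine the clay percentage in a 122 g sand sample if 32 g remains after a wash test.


Formula: Clay% = (W_total - W_washed) / W_total * 100
Clay mass = 122 - 32 = 90 g
Clay% = 90 / 122 * 100 = 73.7705%

Answer: 73.7705%


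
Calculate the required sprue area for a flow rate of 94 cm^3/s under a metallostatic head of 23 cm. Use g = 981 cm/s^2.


Formula: v = sqrt(2*g*h), A = Q/v
Velocity: v = sqrt(2 * 981 * 23) = sqrt(45126) = 212.4288 cm/s
Sprue area: A = Q / v = 94 / 212.4288 = 0.4425 cm^2


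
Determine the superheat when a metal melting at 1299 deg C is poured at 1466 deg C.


Formula: Superheat = T_pour - T_melt
Superheat = 1466 - 1299 = 167 deg C

167 deg C


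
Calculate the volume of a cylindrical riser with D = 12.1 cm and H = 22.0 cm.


Formula: V = pi * (D/2)^2 * H  (cylinder volume)
Radius = D/2 = 12.1/2 = 6.05 cm
V = pi * 6.05^2 * 22.0 = 2529.7832 cm^3

Final answer: 2529.7832 cm^3


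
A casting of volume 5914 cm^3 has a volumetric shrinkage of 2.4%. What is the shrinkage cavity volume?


Formula: V_shrink = V_casting * shrinkage_pct / 100
V_shrink = 5914 cm^3 * 2.4 / 100 = 141.9360 cm^3


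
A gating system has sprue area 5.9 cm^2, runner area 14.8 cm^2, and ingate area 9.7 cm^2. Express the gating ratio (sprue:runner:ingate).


Sprue:Runner:Ingate = 1 : 14.8/5.9 : 9.7/5.9 = 1:2.51:1.64

Answer: 1:2.51:1.64


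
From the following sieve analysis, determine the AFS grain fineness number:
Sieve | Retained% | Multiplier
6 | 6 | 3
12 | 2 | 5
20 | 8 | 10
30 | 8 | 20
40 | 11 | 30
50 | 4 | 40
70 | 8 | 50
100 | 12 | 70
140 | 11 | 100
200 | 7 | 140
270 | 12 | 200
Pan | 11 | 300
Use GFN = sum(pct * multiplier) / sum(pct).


Formula: GFN = sum(pct * multiplier) / sum(pct)
sum(pct * multiplier) = 9778
sum(pct) = 100
GFN = 9778 / 100 = 97.78

Final answer: 97.78


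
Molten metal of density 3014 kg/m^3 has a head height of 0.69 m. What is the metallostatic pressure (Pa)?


Formula: P = rho * g * h
rho * g = 3014 * 9.81 = 29567.34 N/m^3
P = 29567.34 * 0.69 = 20401.4646 Pa

Answer: 20401.4646 Pa


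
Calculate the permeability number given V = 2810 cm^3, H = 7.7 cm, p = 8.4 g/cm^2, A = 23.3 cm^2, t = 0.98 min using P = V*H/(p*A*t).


Formula: Permeability Number P = (V * H) / (p * A * t)
Numerator: V * H = 2810 * 7.7 = 21637.0
Denominator: p * A * t = 8.4 * 23.3 * 0.98 = 191.8056
P = 21637.0 / 191.8056 = 112.8069

Answer: 112.8069


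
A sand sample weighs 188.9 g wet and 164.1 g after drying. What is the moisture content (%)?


Formula: MC = (W_wet - W_dry) / W_wet * 100
Water mass = 188.9 - 164.1 = 24.8 g
MC = 24.8 / 188.9 * 100 = 13.1286%

Answer: 13.1286%


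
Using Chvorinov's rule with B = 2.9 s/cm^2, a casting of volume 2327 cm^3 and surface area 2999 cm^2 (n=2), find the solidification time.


Formula: t_s = B * (V/A)^n  (Chvorinov's rule, n=2)
Modulus M = V/A = 2327/2999 = 0.775925 cm
M^2 = 0.775925^2 = 0.602060 cm^2
t_s = 2.9 * 0.602060 = 1.7460 s

Answer: 1.7460 s


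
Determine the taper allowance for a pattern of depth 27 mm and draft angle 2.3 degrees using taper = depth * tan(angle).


Formula: taper = depth * tan(draft_angle)
tan(2.3 deg) = 0.0401641
taper = 27 mm * 0.0401641 = 1.0844 mm


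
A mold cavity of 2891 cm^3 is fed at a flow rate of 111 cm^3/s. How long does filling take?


Formula: t_fill = V_mold / Q_flow
t = 2891 cm^3 / 111 cm^3/s = 26.0450 s

26.0450 s


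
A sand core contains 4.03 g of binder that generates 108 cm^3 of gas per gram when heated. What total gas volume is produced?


Formula: V_gas = W_binder * gas_evolution_rate
V = 4.03 g * 108 cm^3/g = 435.2400 cm^3

Final answer: 435.2400 cm^3


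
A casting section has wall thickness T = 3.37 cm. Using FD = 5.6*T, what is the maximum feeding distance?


Formula: FD = 5.6 * T  (riser feeding-distance rule)
FD = 5.6 * 3.37 cm = 18.8720 cm


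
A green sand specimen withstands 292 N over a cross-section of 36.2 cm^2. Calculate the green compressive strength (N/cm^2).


Formula: Compressive Strength = Force / Area
Strength = 292 N / 36.2 cm^2 = 8.0663 N/cm^2

Answer: 8.0663 N/cm^2


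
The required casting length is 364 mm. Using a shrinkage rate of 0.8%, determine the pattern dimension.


Formula: L_pattern = L_casting * (1 + shrinkage_rate/100)
Shrinkage factor = 1 + 0.8/100 = 1.008
L_pattern = 364 mm * 1.008 = 366.9120 mm

366.9120 mm


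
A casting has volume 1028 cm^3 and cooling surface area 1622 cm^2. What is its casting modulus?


Formula: Casting Modulus M = V / A
M = 1028 cm^3 / 1622 cm^2 = 0.6338 cm

Final answer: 0.6338 cm


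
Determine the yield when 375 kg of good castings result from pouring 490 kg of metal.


Formula: Casting Yield = (W_good / W_total) * 100
Yield = (375 kg / 490 kg) * 100 = 76.5306%

Final answer: 76.5306%


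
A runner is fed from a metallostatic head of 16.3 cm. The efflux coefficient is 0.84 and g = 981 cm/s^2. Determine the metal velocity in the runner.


Formula: v = Cd * sqrt(2 * g * h)  (Torricelli with discharge coefficient)
2*g*h = 2 * 981 * 16.3 = 31980.6 cm^2/s^2
sqrt(31980.6) = 178.83121 cm/s
v = 0.84 * 178.83121 = 150.2182 cm/s

Final answer: 150.2182 cm/s


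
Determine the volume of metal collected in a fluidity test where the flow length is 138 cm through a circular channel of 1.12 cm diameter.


Formula: V = pi * (d/2)^2 * L  (cylinder volume)
Radius = 1.12/2 = 0.56 cm
V = pi * 0.56^2 * 138 = 135.9581 cm^3

Answer: 135.9581 cm^3


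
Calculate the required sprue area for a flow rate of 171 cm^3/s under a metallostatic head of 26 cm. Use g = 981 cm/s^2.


Formula: v = sqrt(2*g*h), A = Q/v
Velocity: v = sqrt(2 * 981 * 26) = sqrt(51012) = 225.8584 cm/s
Sprue area: A = Q / v = 171 / 225.8584 = 0.7571 cm^2

Final answer: 0.7571 cm^2


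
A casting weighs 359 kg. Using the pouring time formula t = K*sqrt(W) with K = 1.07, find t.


Formula: t = K * sqrt(W)
sqrt(W) = sqrt(359) = 18.94730
t = 1.07 * 18.94730 = 20.2736 s

Final answer: 20.2736 s


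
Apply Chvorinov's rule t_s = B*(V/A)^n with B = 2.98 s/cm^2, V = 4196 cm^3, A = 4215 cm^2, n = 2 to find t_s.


Formula: t_s = B * (V/A)^n  (Chvorinov's rule, n=2)
Modulus M = V/A = 4196/4215 = 0.995492 cm
M^2 = 0.995492^2 = 0.991004 cm^2
t_s = 2.98 * 0.991004 = 2.9532 s

Answer: 2.9532 s


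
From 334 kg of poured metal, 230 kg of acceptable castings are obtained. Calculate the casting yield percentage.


Formula: Casting Yield = (W_good / W_total) * 100
Yield = (230 kg / 334 kg) * 100 = 68.8623%

Answer: 68.8623%


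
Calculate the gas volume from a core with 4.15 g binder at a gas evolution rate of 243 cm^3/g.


Formula: V_gas = W_binder * gas_evolution_rate
V = 4.15 g * 243 cm^3/g = 1008.4500 cm^3

Answer: 1008.4500 cm^3


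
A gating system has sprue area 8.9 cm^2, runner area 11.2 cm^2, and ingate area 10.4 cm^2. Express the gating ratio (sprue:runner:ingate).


Sprue:Runner:Ingate = 1 : 11.2/8.9 : 10.4/8.9 = 1:1.26:1.17

1:1.26:1.17


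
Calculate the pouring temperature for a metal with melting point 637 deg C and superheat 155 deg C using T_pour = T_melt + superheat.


Formula: T_pour = T_melt + Superheat
T_pour = 637 + 155 = 792 deg C


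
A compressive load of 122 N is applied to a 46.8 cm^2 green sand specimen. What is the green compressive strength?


Formula: Compressive Strength = Force / Area
Strength = 122 N / 46.8 cm^2 = 2.6068 N/cm^2


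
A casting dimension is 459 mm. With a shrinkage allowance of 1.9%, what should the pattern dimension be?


Formula: L_pattern = L_casting * (1 + shrinkage_rate/100)
Shrinkage factor = 1 + 1.9/100 = 1.019
L_pattern = 459 mm * 1.019 = 467.7210 mm

Final answer: 467.7210 mm


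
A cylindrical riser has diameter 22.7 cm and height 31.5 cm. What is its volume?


Formula: V = pi * (D/2)^2 * H  (cylinder volume)
Radius = D/2 = 22.7/2 = 11.35 cm
V = pi * 11.35^2 * 31.5 = 12748.2963 cm^3

12748.2963 cm^3


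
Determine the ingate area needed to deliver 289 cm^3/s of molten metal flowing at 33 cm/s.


Formula: A_ingate = Q / v  (continuity equation)
A = 289 cm^3/s / 33 cm/s = 8.7576 cm^2

Answer: 8.7576 cm^2


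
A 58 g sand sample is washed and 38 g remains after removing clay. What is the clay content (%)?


Formula: Clay% = (W_total - W_washed) / W_total * 100
Clay mass = 58 - 38 = 20 g
Clay% = 20 / 58 * 100 = 34.4828%

Final answer: 34.4828%


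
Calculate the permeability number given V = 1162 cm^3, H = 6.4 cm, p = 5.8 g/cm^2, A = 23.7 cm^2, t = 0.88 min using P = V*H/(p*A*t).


Formula: Permeability Number P = (V * H) / (p * A * t)
Numerator: V * H = 1162 * 6.4 = 7436.8
Denominator: p * A * t = 5.8 * 23.7 * 0.88 = 120.9648
P = 7436.8 / 120.9648 = 61.4790

61.4790


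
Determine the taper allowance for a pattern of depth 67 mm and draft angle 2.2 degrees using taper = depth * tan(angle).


Formula: taper = depth * tan(draft_angle)
tan(2.2 deg) = 0.0384161
taper = 67 mm * 0.0384161 = 2.5739 mm

2.5739 mm


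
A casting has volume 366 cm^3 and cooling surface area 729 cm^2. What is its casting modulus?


Formula: Casting Modulus M = V / A
M = 366 cm^3 / 729 cm^2 = 0.5021 cm

Answer: 0.5021 cm


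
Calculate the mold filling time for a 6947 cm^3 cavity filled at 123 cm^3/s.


Formula: t_fill = V_mold / Q_flow
t = 6947 cm^3 / 123 cm^3/s = 56.4797 s

Final answer: 56.4797 s


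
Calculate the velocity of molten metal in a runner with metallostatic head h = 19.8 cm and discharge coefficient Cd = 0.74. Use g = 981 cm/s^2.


Formula: v = Cd * sqrt(2 * g * h)  (Torricelli with discharge coefficient)
2*g*h = 2 * 981 * 19.8 = 38847.6 cm^2/s^2
sqrt(38847.6) = 197.09795 cm/s
v = 0.74 * 197.09795 = 145.8525 cm/s

Answer: 145.8525 cm/s


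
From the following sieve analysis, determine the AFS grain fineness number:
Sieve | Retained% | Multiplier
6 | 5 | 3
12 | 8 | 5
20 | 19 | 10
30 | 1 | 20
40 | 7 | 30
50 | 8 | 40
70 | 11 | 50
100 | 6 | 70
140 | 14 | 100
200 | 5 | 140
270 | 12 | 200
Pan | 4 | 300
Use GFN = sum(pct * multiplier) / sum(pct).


Formula: GFN = sum(pct * multiplier) / sum(pct)
sum(pct * multiplier) = 7465
sum(pct) = 100
GFN = 7465 / 100 = 74.65


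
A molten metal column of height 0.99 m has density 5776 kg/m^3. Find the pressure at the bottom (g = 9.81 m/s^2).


Formula: P = rho * g * h
rho * g = 5776 * 9.81 = 56662.56 N/m^3
P = 56662.56 * 0.99 = 56095.9344 Pa

Final answer: 56095.9344 Pa


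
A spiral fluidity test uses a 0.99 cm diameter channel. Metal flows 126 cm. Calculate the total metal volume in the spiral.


Formula: V = pi * (d/2)^2 * L  (cylinder volume)
Radius = 0.99/2 = 0.495 cm
V = pi * 0.495^2 * 126 = 96.9909 cm^3

Answer: 96.9909 cm^3


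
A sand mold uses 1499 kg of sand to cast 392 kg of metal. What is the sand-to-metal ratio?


Formula: Sand-to-Metal Ratio = W_sand / W_metal
Ratio = 1499 kg / 392 kg = 3.8240

3.8240


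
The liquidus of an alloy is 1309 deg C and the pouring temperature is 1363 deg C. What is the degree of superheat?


Formula: Superheat = T_pour - T_melt
Superheat = 1363 - 1309 = 54 deg C


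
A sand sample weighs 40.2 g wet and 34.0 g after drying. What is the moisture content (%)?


Formula: MC = (W_wet - W_dry) / W_wet * 100
Water mass = 40.2 - 34.0 = 6.2 g
MC = 6.2 / 40.2 * 100 = 15.4229%


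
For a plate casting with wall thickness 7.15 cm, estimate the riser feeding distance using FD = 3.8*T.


Formula: FD = 3.8 * T  (riser feeding-distance rule)
FD = 3.8 * 7.15 cm = 27.1700 cm


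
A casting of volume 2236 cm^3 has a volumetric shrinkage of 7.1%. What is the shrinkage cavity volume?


Formula: V_shrink = V_casting * shrinkage_pct / 100
V_shrink = 2236 cm^3 * 7.1 / 100 = 158.7560 cm^3

158.7560 cm^3


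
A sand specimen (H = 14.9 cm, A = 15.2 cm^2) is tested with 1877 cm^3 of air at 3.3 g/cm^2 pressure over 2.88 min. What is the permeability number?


Formula: Permeability Number P = (V * H) / (p * A * t)
Numerator: V * H = 1877 * 14.9 = 27967.3
Denominator: p * A * t = 3.3 * 15.2 * 2.88 = 144.4608
P = 27967.3 / 144.4608 = 193.5978

193.5978


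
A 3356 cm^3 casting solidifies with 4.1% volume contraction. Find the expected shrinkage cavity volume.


Formula: V_shrink = V_casting * shrinkage_pct / 100
V_shrink = 3356 cm^3 * 4.1 / 100 = 137.5960 cm^3

Final answer: 137.5960 cm^3


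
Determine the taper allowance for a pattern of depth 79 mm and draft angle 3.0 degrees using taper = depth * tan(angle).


Formula: taper = depth * tan(draft_angle)
tan(3.0 deg) = 0.0524078
taper = 79 mm * 0.0524078 = 4.1402 mm


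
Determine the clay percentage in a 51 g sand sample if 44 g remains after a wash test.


Formula: Clay% = (W_total - W_washed) / W_total * 100
Clay mass = 51 - 44 = 7 g
Clay% = 7 / 51 * 100 = 13.7255%


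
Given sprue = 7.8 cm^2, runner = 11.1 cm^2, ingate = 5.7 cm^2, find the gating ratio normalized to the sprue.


Sprue:Runner:Ingate = 1 : 11.1/7.8 : 5.7/7.8 = 1:1.42:0.73

Answer: 1:1.42:0.73


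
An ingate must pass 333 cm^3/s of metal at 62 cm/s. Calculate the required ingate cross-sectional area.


Formula: A_ingate = Q / v  (continuity equation)
A = 333 cm^3/s / 62 cm/s = 5.3710 cm^2

Answer: 5.3710 cm^2


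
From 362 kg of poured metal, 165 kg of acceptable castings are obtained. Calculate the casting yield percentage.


Formula: Casting Yield = (W_good / W_total) * 100
Yield = (165 kg / 362 kg) * 100 = 45.5801%

45.5801%


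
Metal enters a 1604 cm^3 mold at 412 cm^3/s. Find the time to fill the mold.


Formula: t_fill = V_mold / Q_flow
t = 1604 cm^3 / 412 cm^3/s = 3.8932 s

3.8932 s


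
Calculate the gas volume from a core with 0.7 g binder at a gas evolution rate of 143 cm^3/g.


Formula: V_gas = W_binder * gas_evolution_rate
V = 0.7 g * 143 cm^3/g = 100.1000 cm^3


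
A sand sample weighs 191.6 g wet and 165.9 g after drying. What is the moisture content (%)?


Formula: MC = (W_wet - W_dry) / W_wet * 100
Water mass = 191.6 - 165.9 = 25.7 g
MC = 25.7 / 191.6 * 100 = 13.4134%

Answer: 13.4134%


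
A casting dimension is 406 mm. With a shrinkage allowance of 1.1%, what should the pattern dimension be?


Formula: L_pattern = L_casting * (1 + shrinkage_rate/100)
Shrinkage factor = 1 + 1.1/100 = 1.011
L_pattern = 406 mm * 1.011 = 410.4660 mm

Final answer: 410.4660 mm


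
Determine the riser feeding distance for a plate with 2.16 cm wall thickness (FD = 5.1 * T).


Formula: FD = 5.1 * T  (riser feeding-distance rule)
FD = 5.1 * 2.16 cm = 11.0160 cm

Answer: 11.0160 cm


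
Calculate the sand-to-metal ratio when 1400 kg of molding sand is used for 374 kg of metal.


Formula: Sand-to-Metal Ratio = W_sand / W_metal
Ratio = 1400 kg / 374 kg = 3.7433

Final answer: 3.7433


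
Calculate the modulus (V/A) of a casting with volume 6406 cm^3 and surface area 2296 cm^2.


Formula: Casting Modulus M = V / A
M = 6406 cm^3 / 2296 cm^2 = 2.7901 cm

2.7901 cm


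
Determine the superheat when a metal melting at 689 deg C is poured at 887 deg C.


Formula: Superheat = T_pour - T_melt
Superheat = 887 - 689 = 198 deg C

Final answer: 198 deg C


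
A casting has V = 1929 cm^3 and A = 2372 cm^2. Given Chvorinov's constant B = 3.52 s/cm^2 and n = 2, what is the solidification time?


Formula: t_s = B * (V/A)^n  (Chvorinov's rule, n=2)
Modulus M = V/A = 1929/2372 = 0.813238 cm
M^2 = 0.813238^2 = 0.661356 cm^2
t_s = 3.52 * 0.661356 = 2.3280 s

Final answer: 2.3280 s


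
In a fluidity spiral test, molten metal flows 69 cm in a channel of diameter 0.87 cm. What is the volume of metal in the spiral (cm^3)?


Formula: V = pi * (d/2)^2 * L  (cylinder volume)
Radius = 0.87/2 = 0.435 cm
V = pi * 0.435^2 * 69 = 41.0183 cm^3

Answer: 41.0183 cm^3


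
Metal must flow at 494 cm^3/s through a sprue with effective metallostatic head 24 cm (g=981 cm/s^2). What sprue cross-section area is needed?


Formula: v = sqrt(2*g*h), A = Q/v
Velocity: v = sqrt(2 * 981 * 24) = sqrt(47088) = 216.9977 cm/s
Sprue area: A = Q / v = 494 / 216.9977 = 2.2765 cm^2

Final answer: 2.2765 cm^2


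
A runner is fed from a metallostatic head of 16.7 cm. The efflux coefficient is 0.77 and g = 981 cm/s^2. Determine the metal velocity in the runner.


Formula: v = Cd * sqrt(2 * g * h)  (Torricelli with discharge coefficient)
2*g*h = 2 * 981 * 16.7 = 32765.4 cm^2/s^2
sqrt(32765.4) = 181.01215 cm/s
v = 0.77 * 181.01215 = 139.3794 cm/s

Final answer: 139.3794 cm/s


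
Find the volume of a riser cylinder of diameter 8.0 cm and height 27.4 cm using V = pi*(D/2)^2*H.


Formula: V = pi * (D/2)^2 * H  (cylinder volume)
Radius = D/2 = 8.0/2 = 4.0 cm
V = pi * 4.0^2 * 27.4 = 1377.2742 cm^3


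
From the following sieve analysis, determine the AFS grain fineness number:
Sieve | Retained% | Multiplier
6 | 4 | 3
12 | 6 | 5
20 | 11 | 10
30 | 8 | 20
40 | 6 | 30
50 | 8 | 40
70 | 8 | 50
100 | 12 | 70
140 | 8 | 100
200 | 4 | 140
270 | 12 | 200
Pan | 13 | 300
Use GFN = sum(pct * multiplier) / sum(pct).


Formula: GFN = sum(pct * multiplier) / sum(pct)
sum(pct * multiplier) = 9712
sum(pct) = 100
GFN = 9712 / 100 = 97.12

97.12


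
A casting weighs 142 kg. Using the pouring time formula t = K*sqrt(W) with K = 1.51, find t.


Formula: t = K * sqrt(W)
sqrt(W) = sqrt(142) = 11.91638
t = 1.51 * 11.91638 = 17.9937 s

17.9937 s


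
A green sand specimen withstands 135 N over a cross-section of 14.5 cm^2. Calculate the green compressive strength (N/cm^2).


Formula: Compressive Strength = Force / Area
Strength = 135 N / 14.5 cm^2 = 9.3103 N/cm^2

Answer: 9.3103 N/cm^2


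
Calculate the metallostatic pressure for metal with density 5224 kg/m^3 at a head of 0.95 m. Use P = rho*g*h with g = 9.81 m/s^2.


Formula: P = rho * g * h
rho * g = 5224 * 9.81 = 51247.44 N/m^3
P = 51247.44 * 0.95 = 48685.0680 Pa

Answer: 48685.0680 Pa


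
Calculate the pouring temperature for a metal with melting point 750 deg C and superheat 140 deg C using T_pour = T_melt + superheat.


Formula: T_pour = T_melt + Superheat
T_pour = 750 + 140 = 890 deg C


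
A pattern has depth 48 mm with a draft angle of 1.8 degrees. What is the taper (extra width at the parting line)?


Formula: taper = depth * tan(draft_angle)
tan(1.8 deg) = 0.0314263
taper = 48 mm * 0.0314263 = 1.5085 mm


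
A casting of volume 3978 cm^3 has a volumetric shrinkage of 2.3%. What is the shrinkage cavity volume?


Formula: V_shrink = V_casting * shrinkage_pct / 100
V_shrink = 3978 cm^3 * 2.3 / 100 = 91.4940 cm^3

Answer: 91.4940 cm^3


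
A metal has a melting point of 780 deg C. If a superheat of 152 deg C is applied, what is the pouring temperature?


Formula: T_pour = T_melt + Superheat
T_pour = 780 + 152 = 932 deg C

Answer: 932 deg C


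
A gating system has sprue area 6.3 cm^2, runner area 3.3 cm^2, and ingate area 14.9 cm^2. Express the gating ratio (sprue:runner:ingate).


Sprue:Runner:Ingate = 1 : 3.3/6.3 : 14.9/6.3 = 1:0.52:2.37

Final answer: 1:0.52:2.37


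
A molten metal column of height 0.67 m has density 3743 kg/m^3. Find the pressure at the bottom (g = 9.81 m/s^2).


Formula: P = rho * g * h
rho * g = 3743 * 9.81 = 36718.83 N/m^3
P = 36718.83 * 0.67 = 24601.6161 Pa

Final answer: 24601.6161 Pa


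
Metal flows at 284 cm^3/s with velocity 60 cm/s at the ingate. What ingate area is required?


Formula: A_ingate = Q / v  (continuity equation)
A = 284 cm^3/s / 60 cm/s = 4.7333 cm^2

Final answer: 4.7333 cm^2


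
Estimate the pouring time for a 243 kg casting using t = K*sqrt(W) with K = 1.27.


Formula: t = K * sqrt(W)
sqrt(W) = sqrt(243) = 15.58846
t = 1.27 * 15.58846 = 19.7973 s

Final answer: 19.7973 s


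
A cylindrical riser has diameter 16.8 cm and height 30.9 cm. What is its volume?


Formula: V = pi * (D/2)^2 * H  (cylinder volume)
Radius = D/2 = 16.8/2 = 8.4 cm
V = pi * 8.4^2 * 30.9 = 6849.6270 cm^3


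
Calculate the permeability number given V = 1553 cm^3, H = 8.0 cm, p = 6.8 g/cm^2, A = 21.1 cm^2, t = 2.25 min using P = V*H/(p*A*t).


Formula: Permeability Number P = (V * H) / (p * A * t)
Numerator: V * H = 1553 * 8.0 = 12424.0
Denominator: p * A * t = 6.8 * 21.1 * 2.25 = 322.83
P = 12424.0 / 322.83 = 38.4847

Final answer: 38.4847


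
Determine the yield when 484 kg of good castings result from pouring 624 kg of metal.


Formula: Casting Yield = (W_good / W_total) * 100
Yield = (484 kg / 624 kg) * 100 = 77.5641%

77.5641%


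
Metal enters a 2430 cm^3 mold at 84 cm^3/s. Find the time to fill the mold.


Formula: t_fill = V_mold / Q_flow
t = 2430 cm^3 / 84 cm^3/s = 28.9286 s

Final answer: 28.9286 s


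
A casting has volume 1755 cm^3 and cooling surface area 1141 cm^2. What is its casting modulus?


Formula: Casting Modulus M = V / A
M = 1755 cm^3 / 1141 cm^2 = 1.5381 cm


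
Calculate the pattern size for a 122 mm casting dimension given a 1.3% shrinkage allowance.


Formula: L_pattern = L_casting * (1 + shrinkage_rate/100)
Shrinkage factor = 1 + 1.3/100 = 1.013
L_pattern = 122 mm * 1.013 = 123.5860 mm


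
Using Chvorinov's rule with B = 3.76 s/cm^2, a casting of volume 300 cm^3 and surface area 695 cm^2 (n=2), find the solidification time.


Formula: t_s = B * (V/A)^n  (Chvorinov's rule, n=2)
Modulus M = V/A = 300/695 = 0.431655 cm
M^2 = 0.431655^2 = 0.186326 cm^2
t_s = 3.76 * 0.186326 = 0.7006 s

0.7006 s


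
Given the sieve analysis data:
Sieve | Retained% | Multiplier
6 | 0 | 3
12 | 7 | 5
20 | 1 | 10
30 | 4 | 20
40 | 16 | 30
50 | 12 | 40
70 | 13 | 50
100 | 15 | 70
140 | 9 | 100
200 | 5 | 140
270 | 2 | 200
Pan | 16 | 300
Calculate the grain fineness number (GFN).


Formula: GFN = sum(pct * multiplier) / sum(pct)
sum(pct * multiplier) = 9585
sum(pct) = 100
GFN = 9585 / 100 = 95.85

95.85


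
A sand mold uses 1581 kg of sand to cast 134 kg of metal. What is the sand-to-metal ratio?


Formula: Sand-to-Metal Ratio = W_sand / W_metal
Ratio = 1581 kg / 134 kg = 11.7985

Final answer: 11.7985


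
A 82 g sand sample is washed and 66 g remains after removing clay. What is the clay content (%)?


Formula: Clay% = (W_total - W_washed) / W_total * 100
Clay mass = 82 - 66 = 16 g
Clay% = 16 / 82 * 100 = 19.5122%

Answer: 19.5122%


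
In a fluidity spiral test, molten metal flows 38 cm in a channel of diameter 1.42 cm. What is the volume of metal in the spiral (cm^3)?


Formula: V = pi * (d/2)^2 * L  (cylinder volume)
Radius = 1.42/2 = 0.71 cm
V = pi * 0.71^2 * 38 = 60.1797 cm^3

Final answer: 60.1797 cm^3


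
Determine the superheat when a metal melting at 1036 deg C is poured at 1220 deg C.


Formula: Superheat = T_pour - T_melt
Superheat = 1220 - 1036 = 184 deg C


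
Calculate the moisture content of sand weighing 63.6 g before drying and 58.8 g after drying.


Formula: MC = (W_wet - W_dry) / W_wet * 100
Water mass = 63.6 - 58.8 = 4.8 g
MC = 4.8 / 63.6 * 100 = 7.5472%

Final answer: 7.5472%


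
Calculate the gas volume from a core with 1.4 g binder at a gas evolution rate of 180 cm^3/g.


Formula: V_gas = W_binder * gas_evolution_rate
V = 1.4 g * 180 cm^3/g = 252.0000 cm^3
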